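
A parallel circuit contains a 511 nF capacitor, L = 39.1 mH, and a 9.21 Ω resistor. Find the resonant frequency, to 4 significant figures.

1.126 kHz

ω₀ = 1/√(LC) = 1/√(0.0391 × 5.11e-07) = 7075 rad/s
f₀ = ω₀/(2π) = 1.126 kHz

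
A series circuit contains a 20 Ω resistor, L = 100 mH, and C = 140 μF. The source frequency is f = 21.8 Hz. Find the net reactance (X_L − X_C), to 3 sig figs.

ω = 2πf = 137.0 rad/s
X_L = ωL = 13.7 Ω
X_C = 1/(ωC) = 52.1 Ω
X = 13.7 − 52.1 = -38.5 Ω

-38.5 Ω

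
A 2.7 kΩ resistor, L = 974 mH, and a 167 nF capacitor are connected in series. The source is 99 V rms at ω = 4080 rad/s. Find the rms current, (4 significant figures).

X_L = ωL = 3974 Ω
X_C = 1/(ωC) = 1468 Ω
Net reactance X = X_L − X_C = 2506 Ω
Z = 2700 + j2506 Ω
|Z| = √(2700² + 2506²) = 3684 Ω
I = V/|Z| = 99/3684 = 26.87 mA

26.87 mA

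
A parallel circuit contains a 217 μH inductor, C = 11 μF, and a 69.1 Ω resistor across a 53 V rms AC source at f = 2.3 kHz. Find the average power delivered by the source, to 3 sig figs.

ω = 2πf = 14450 rad/s
X_L = ωL = 3.14 Ω
X_C = 1/(ωC) = 6.29 Ω
Parallel: admittances add. Y = 1/R + 1/(jωL) + jωC
Y = (0.0145 − j0.160) S
|Y| = 0.161 S → |Z| = 1/|Y| = 6.23 Ω, ∠Z = −∠Y = 84.8°
I = V/|Z| = 8.51 A
P = VI cos φ = 53 × 8.51 × cos(84.8°) = 40.7 W

40.7 W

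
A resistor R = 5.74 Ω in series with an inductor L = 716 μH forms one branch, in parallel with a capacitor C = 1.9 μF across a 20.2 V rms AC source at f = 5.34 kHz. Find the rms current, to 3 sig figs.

528 mA

ω = 2πf = 33550 rad/s
X_L = ωL = 24.0 Ω
X_C = 1/(ωC) = 15.7 Ω
Branch 1 (R+jX_L): Z₁ = 5.74 + j24.0 Ω, |Z₁| = 24.7 Ω
Branch 2 (−jX_C): Z₂ = −j15.7 Ω
Parallel: Z = Z₁Z₂/(Z₁+Z₂), |Z| = 38.3 Ω, ∠Z = -68.9°
I = V/|Z| = 20.2/38.3 = 528 mA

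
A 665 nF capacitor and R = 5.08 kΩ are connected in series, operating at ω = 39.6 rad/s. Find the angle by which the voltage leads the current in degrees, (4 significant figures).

X_C = 1/(ωC) = 37970 Ω
Z = 5080 − j37970 Ω
|Z| = √(5080² + 37970²) = 38310 Ω
∠Z = arctan(-37970/5080) = -82.38°

-82.38°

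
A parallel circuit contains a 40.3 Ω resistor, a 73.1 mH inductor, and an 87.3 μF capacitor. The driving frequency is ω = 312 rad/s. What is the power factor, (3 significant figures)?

X_L = ωL = 22.8 Ω
X_C = 1/(ωC) = 36.7 Ω
Parallel: admittances add. Y = 1/R + 1/(jωL) + jωC
Y = (0.0248 − j0.0166) S
|Y| = 0.0299 S → |Z| = 1/|Y| = 33.5 Ω, ∠Z = −∠Y = 33.8°
cos φ = cos(33.8°) = 0.831

0.831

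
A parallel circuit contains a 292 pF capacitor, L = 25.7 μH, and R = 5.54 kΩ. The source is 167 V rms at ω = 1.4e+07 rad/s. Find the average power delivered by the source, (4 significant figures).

X_L = ωL = 359.8 Ω
X_C = 1/(ωC) = 244.6 Ω
Parallel: admittances add. Y = 1/R + 1/(jωL) + jωC
Y = (0.0001805 + j0.001309) S
|Y| = 0.001321 S → |Z| = 1/|Y| = 757.0 Ω, ∠Z = −∠Y = -82.15°
I = V/|Z| = 220.6 mA
P = VI cos φ = 167 × 0.2206 × cos(-82.15°) = 5.034 W

5.034 W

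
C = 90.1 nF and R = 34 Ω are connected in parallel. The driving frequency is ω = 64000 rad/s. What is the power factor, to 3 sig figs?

X_C = 1/(ωC) = 173 Ω
Parallel: admittances add. Y = 1/R + jωC
Y = (0.0294 + j0.00577) S
|Y| = 0.0300 S → |Z| = 1/|Y| = 33.4 Ω, ∠Z = −∠Y = -11.1°
cos φ = cos(-11.1°) = 0.981

0.981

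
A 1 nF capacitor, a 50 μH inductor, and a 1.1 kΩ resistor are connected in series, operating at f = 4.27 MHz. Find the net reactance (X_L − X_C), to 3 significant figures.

ω = 2πf = 2.683e+07 rad/s
X_L = ωL = 1340 Ω
X_C = 1/(ωC) = 37.3 Ω
X = 1340 − 37.3 = 1300 Ω

1300 Ω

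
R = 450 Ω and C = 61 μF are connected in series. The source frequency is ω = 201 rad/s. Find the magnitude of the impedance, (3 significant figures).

X_C = 1/(ωC) = 81.6 Ω
Z = 450 − j81.6 Ω
|Z| = √(450² + 81.6²) = 457 Ω

457 Ω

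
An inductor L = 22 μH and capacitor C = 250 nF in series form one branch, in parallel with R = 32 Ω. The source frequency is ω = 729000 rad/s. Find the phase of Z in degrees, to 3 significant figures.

71.8°

X_L = ωL = 16.0 Ω
X_C = 1/(ωC) = 5.49 Ω
Branch 1: Z₁ = R = 32.0 Ω
Branch 2 (series LC): Z₂ = j(X_L − X_C) = j10.6 Ω
Parallel: Z = Z₁Z₂/(Z₁+Z₂), |Z| = 10.0 Ω, ∠Z = 71.8°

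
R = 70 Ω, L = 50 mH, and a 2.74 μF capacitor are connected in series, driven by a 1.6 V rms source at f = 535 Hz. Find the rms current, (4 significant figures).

ω = 2πf = 3362 rad/s
X_L = ωL = 168.1 Ω
X_C = 1/(ωC) = 108.6 Ω
Net reactance X = X_L − X_C = 59.50 Ω
Z = 70.00 + j59.50 Ω
|Z| = √(70.00² + 59.50²) = 91.87 Ω
I = V/|Z| = 1.6/91.87 = 17.42 mA

17.42 mA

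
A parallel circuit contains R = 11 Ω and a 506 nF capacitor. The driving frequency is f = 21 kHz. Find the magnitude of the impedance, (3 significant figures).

ω = 2πf = 131900 rad/s
X_C = 1/(ωC) = 15.0 Ω
Parallel: admittances add. Y = 1/R + jωC
Y = (0.0909 + j0.0668) S
|Y| = 0.113 S → |Z| = 1/|Y| = 8.87 Ω, ∠Z = −∠Y = -36.3°

8.87 Ω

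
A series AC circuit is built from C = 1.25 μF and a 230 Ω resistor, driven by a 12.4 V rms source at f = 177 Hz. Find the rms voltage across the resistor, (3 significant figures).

3.78 V

ω = 2πf = 1112 rad/s
X_C = 1/(ωC) = 719 Ω
Z = 230 − j719 Ω
|Z| = √(230² + 719²) = 755 Ω
I = V/|Z| = 16.4 mA
V_R = I·|Z_R| = 0.0164 × 230 = 3.78 V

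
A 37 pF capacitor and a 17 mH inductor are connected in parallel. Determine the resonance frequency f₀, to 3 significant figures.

ω₀ = 1/√(LC) = 1/√(0.017 × 3.7e-11) = 1.261e+06 rad/s
f₀ = ω₀/(2π) = 201 kHz

201 kHz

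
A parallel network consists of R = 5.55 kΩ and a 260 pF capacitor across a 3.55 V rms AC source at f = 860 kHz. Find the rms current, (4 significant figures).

5.028 mA

ω = 2πf = 5.404e+06 rad/s
X_C = 1/(ωC) = 711.8 Ω
Parallel: admittances add. Y = 1/R + jωC
Y = (0.0001802 + j0.001405) S
|Y| = 0.001416 S → |Z| = 1/|Y| = 706.0 Ω, ∠Z = −∠Y = -82.69°
I = V/|Z| = 3.55/706.0 = 5.028 mA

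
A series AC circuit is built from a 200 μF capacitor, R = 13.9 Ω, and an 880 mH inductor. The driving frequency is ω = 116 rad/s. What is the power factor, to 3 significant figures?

0.229

X_L = ωL = 102 Ω
X_C = 1/(ωC) = 43.1 Ω
Net reactance X = X_L − X_C = 59.0 Ω
Z = 13.9 + j59.0 Ω
|Z| = √(13.9² + 59.0²) = 60.6 Ω
∠Z = arctan(59.0/13.9) = 76.7°
cos φ = cos(76.7°) = 0.229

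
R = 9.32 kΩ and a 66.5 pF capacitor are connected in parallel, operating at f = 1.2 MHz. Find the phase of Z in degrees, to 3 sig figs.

-77.9°

ω = 2πf = 7.54e+06 rad/s
X_C = 1/(ωC) = 1990 Ω
Parallel: admittances add. Y = 1/R + jωC
Y = (0.000107 + j0.000501) S
|Y| = 0.000513 S → |Z| = 1/|Y| = 1950 Ω, ∠Z = −∠Y = -77.9°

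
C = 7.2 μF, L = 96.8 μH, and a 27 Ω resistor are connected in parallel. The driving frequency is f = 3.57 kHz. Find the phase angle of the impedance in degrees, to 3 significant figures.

82.9°

ω = 2πf = 22430 rad/s
X_L = ωL = 2.17 Ω
X_C = 1/(ωC) = 6.19 Ω
Parallel: admittances add. Y = 1/R + 1/(jωL) + jωC
Y = (0.0370 − j0.299) S
|Y| = 0.301 S → |Z| = 1/|Y| = 3.32 Ω, ∠Z = −∠Y = 82.9°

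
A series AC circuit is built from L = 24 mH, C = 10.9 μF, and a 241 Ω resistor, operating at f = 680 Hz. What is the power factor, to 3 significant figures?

0.948

ω = 2πf = 4273 rad/s
X_L = ωL = 103 Ω
X_C = 1/(ωC) = 21.5 Ω
Net reactance X = X_L − X_C = 81.1 Ω
Z = 241 + j81.1 Ω
|Z| = √(241² + 81.1²) = 254 Ω
∠Z = arctan(81.1/241) = 18.6°
cos φ = cos(18.6°) = 0.948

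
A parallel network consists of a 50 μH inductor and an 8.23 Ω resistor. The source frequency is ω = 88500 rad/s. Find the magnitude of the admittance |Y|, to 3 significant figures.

X_L = ωL = 4.42 Ω
Parallel: admittances add. Y = 1/R + 1/(jωL)
Y = (0.122 − j0.226) S
|Y| = 0.257 S → |Z| = 1/|Y| = 3.90 Ω, ∠Z = −∠Y = 61.7°

257 mS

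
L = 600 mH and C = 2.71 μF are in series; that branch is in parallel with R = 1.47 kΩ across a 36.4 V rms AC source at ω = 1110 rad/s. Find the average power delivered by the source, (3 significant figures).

901 mW

X_L = ωL = 666 Ω
X_C = 1/(ωC) = 332 Ω
Branch 1: Z₁ = R = 1470 Ω
Branch 2 (series LC): Z₂ = j(X_L − X_C) = j334 Ω
Parallel: Z = Z₁Z₂/(Z₁+Z₂), |Z| = 325 Ω, ∠Z = 77.2°
I = V/|Z| = 112 mA
P = VI cos φ = 36.4 × 0.112 × cos(77.2°) = 901 mW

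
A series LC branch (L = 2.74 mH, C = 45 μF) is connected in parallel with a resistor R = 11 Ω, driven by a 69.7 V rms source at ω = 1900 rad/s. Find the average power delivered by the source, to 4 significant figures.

441.6 W

X_L = ωL = 5.206 Ω
X_C = 1/(ωC) = 11.70 Ω
Branch 1: Z₁ = R = 11.00 Ω
Branch 2 (series LC): Z₂ = j(X_L − X_C) = −j6.490 Ω
Parallel: Z = Z₁Z₂/(Z₁+Z₂), |Z| = 5.590 Ω, ∠Z = -59.46°
I = V/|Z| = 12.47 A
P = VI cos φ = 69.7 × 12.47 × cos(-59.46°) = 441.6 W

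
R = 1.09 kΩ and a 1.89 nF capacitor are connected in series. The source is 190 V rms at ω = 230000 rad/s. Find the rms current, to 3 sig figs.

X_C = 1/(ωC) = 2300 Ω
Z = 1090 − j2300 Ω
|Z| = √(1090² + 2300²) = 2550 Ω
I = V/|Z| = 190/2550 = 74.6 mA

74.6 mA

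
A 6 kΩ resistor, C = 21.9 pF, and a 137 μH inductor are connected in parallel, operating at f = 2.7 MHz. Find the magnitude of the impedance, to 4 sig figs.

5659 Ω

ω = 2πf = 1.696e+07 rad/s
X_L = ωL = 2324 Ω
X_C = 1/(ωC) = 2692 Ω
Parallel: admittances add. Y = 1/R + 1/(jωL) + jωC
Y = (0.0001667 − j5.874e-05) S
|Y| = 0.0001767 S → |Z| = 1/|Y| = 5659 Ω, ∠Z = −∠Y = 19.41°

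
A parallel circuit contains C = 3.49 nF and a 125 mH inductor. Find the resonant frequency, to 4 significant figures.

ω₀ = 1/√(LC) = 1/√(0.125 × 3.49e-09) = 47880 rad/s
f₀ = ω₀/(2π) = 7.620 kHz

7.620 kHz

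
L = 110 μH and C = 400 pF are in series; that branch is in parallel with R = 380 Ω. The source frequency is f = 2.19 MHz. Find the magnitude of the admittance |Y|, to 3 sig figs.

2.74 mS

ω = 2πf = 1.376e+07 rad/s
X_L = ωL = 1510 Ω
X_C = 1/(ωC) = 182 Ω
Branch 1: Z₁ = R = 380 Ω
Branch 2 (series LC): Z₂ = j(X_L − X_C) = j1330 Ω
Parallel: Z = Z₁Z₂/(Z₁+Z₂), |Z| = 365 Ω, ∠Z = 15.9°
|Y| = 1/|Z| = 2.74 mS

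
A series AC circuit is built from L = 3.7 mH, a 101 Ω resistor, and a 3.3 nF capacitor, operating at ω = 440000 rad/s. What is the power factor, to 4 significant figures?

X_L = ωL = 1628 Ω
X_C = 1/(ωC) = 688.7 Ω
Net reactance X = X_L − X_C = 939.3 Ω
Z = 101.0 + j939.3 Ω
|Z| = √(101.0² + 939.3²) = 944.7 Ω
∠Z = arctan(939.3/101.0) = 83.86°
cos φ = cos(83.86°) = 0.1069

0.1069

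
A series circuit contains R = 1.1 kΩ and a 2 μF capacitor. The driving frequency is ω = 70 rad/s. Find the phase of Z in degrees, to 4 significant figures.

-81.25°

X_C = 1/(ωC) = 7143 Ω
Z = 1100 − j7143 Ω
|Z| = √(1100² + 7143²) = 7227 Ω
∠Z = arctan(-7143/1100) = -81.25°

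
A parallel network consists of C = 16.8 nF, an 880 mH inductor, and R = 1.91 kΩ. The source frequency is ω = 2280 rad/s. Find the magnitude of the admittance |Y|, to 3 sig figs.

697 μS

X_L = ωL = 2010 Ω
X_C = 1/(ωC) = 26100 Ω
Parallel: admittances add. Y = 1/R + 1/(jωL) + jωC
Y = (0.000524 − j0.000460) S
|Y| = 0.000697 S → |Z| = 1/|Y| = 1430 Ω, ∠Z = −∠Y = 41.3°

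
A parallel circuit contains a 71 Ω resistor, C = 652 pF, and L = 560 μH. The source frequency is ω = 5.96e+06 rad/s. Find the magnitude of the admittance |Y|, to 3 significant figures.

X_L = ωL = 3340 Ω
X_C = 1/(ωC) = 257 Ω
Parallel: admittances add. Y = 1/R + 1/(jωL) + jωC
Y = (0.0141 + j0.00359) S
|Y| = 0.0145 S → |Z| = 1/|Y| = 68.8 Ω, ∠Z = −∠Y = -14.3°

14.5 mS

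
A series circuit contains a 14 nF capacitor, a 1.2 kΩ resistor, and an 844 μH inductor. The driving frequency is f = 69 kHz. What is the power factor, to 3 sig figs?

ω = 2πf = 433500 rad/s
X_L = ωL = 366 Ω
X_C = 1/(ωC) = 165 Ω
Net reactance X = X_L − X_C = 201 Ω
Z = 1200 + j201 Ω
|Z| = √(1200² + 201²) = 1220 Ω
∠Z = arctan(201/1200) = 9.52°
cos φ = cos(9.52°) = 0.986

0.986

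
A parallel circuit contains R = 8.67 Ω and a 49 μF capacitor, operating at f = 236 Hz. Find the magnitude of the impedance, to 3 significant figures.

7.34 Ω

ω = 2πf = 1483 rad/s
X_C = 1/(ωC) = 13.8 Ω
Parallel: admittances add. Y = 1/R + jωC
Y = (0.115 + j0.0727) S
|Y| = 0.136 S → |Z| = 1/|Y| = 7.34 Ω, ∠Z = −∠Y = -32.2°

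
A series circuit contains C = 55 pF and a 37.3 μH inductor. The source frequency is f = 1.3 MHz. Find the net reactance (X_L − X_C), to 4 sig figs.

ω = 2πf = 8.168e+06 rad/s
X_L = ωL = 304.7 Ω
X_C = 1/(ωC) = 2226 Ω
X = 304.7 − 2226 = -1921 Ω

-1921 Ω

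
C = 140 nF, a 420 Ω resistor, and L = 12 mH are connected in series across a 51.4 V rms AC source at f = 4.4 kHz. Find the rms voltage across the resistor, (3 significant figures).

50.6 V

ω = 2πf = 27650 rad/s
X_L = ωL = 332 Ω
X_C = 1/(ωC) = 258 Ω
Net reactance X = X_L − X_C = 73.4 Ω
Z = 420 + j73.4 Ω
|Z| = √(420² + 73.4²) = 426 Ω
I = V/|Z| = 121 mA
V_R = I·|Z_R| = 0.121 × 420 = 50.6 V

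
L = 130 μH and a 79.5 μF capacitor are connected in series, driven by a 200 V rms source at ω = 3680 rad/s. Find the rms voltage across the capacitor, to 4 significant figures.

X_L = ωL = 0.4784 Ω
X_C = 1/(ωC) = 3.418 Ω
Net reactance X = X_L − X_C = -2.940 Ω
Z = − j2.940 Ω
|Z| = √(0² + 2.940²) = 2.940 Ω
I = V/|Z| = 68.03 A
V_C = I·|Z_C| = 68.03 × 3.418 = 232.5 V

232.5 V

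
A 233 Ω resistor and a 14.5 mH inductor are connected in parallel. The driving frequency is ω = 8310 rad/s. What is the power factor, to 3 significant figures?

X_L = ωL = 120 Ω
Parallel: admittances add. Y = 1/R + 1/(jωL)
Y = (0.00429 − j0.00830) S
|Y| = 0.00934 S → |Z| = 1/|Y| = 107 Ω, ∠Z = −∠Y = 62.7°
cos φ = cos(62.7°) = 0.459

0.459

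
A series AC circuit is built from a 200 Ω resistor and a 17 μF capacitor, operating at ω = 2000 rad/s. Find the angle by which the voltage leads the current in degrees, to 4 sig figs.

X_C = 1/(ωC) = 29.41 Ω
Z = 200.0 − j29.41 Ω
|Z| = √(200.0² + 29.41²) = 202.2 Ω
∠Z = arctan(-29.41/200.0) = -8.366°

-8.366°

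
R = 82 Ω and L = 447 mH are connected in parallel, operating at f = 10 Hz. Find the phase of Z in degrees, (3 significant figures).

ω = 2πf = 62.83 rad/s
X_L = ωL = 28.1 Ω
Parallel: admittances add. Y = 1/R + 1/(jωL)
Y = (0.0122 − j0.0356) S
|Y| = 0.0376 S → |Z| = 1/|Y| = 26.6 Ω, ∠Z = −∠Y = 71.1°

71.1°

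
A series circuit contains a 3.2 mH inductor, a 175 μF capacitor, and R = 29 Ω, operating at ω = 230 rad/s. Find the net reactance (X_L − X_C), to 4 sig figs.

X_L = ωL = 0.7360 Ω
X_C = 1/(ωC) = 24.84 Ω
X = 0.7360 − 24.84 = -24.11 Ω

-24.11 Ω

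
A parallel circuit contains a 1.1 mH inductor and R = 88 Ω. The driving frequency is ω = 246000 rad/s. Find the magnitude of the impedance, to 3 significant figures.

X_L = ωL = 271 Ω
Parallel: admittances add. Y = 1/R + 1/(jωL)
Y = (0.0114 − j0.00370) S
|Y| = 0.0119 S → |Z| = 1/|Y| = 83.7 Ω, ∠Z = −∠Y = 18.0°

83.7 Ω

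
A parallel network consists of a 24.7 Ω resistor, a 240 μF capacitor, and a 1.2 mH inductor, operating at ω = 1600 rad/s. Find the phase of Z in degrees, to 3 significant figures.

X_L = ωL = 1.92 Ω
X_C = 1/(ωC) = 2.60 Ω
Parallel: admittances add. Y = 1/R + 1/(jωL) + jωC
Y = (0.0405 − j0.137) S
|Y| = 0.143 S → |Z| = 1/|Y| = 7.01 Ω, ∠Z = −∠Y = 73.5°

73.5°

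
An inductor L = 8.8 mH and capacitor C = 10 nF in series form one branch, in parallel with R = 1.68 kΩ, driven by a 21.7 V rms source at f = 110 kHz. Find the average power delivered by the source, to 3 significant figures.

ω = 2πf = 691200 rad/s
X_L = ωL = 6080 Ω
X_C = 1/(ωC) = 145 Ω
Branch 1: Z₁ = R = 1680 Ω
Branch 2 (series LC): Z₂ = j(X_L − X_C) = j5940 Ω
Parallel: Z = Z₁Z₂/(Z₁+Z₂), |Z| = 1620 Ω, ∠Z = 15.8°
I = V/|Z| = 13.4 mA
P = VI cos φ = 21.7 × 0.0134 × cos(15.8°) = 280 mW

280 mW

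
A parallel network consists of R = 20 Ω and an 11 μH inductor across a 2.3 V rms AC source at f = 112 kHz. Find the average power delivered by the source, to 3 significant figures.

264 mW

ω = 2πf = 703700 rad/s
X_L = ωL = 7.74 Ω
Parallel: admittances add. Y = 1/R + 1/(jωL)
Y = (0.0500 − j0.129) S
|Y| = 0.139 S → |Z| = 1/|Y| = 7.22 Ω, ∠Z = −∠Y = 68.8°
I = V/|Z| = 319 mA
P = VI cos φ = 2.3 × 0.319 × cos(68.8°) = 264 mW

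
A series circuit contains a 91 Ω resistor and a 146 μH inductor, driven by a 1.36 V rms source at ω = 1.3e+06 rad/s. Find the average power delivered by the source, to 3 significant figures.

3.80 mW

X_L = ωL = 190 Ω
Z = 91.0 + j190 Ω
|Z| = √(91.0² + 190²) = 210 Ω
∠Z = arctan(190/91.0) = 64.4°
I = V/|Z| = 6.46 mA
P = VI cos φ = 1.36 × 0.00646 × cos(64.4°) = 3.80 mW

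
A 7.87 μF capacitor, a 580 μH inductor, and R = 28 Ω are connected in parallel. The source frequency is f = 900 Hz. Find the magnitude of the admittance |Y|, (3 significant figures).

ω = 2πf = 5655 rad/s
X_L = ωL = 3.28 Ω
X_C = 1/(ωC) = 22.5 Ω
Parallel: admittances add. Y = 1/R + 1/(jωL) + jωC
Y = (0.0357 − j0.260) S
|Y| = 0.263 S → |Z| = 1/|Y| = 3.80 Ω, ∠Z = −∠Y = 82.2°

263 mS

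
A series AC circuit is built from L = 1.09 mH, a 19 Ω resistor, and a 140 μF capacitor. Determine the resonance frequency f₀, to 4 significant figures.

ω₀ = 1/√(LC) = 1/√(0.00109 × 0.00014) = 2560 rad/s
f₀ = ω₀/(2π) = 407.4 Hz

407.4 Hz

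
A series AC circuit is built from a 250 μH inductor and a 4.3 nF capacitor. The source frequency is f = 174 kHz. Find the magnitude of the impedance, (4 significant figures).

ω = 2πf = 1.093e+06 rad/s
X_L = ωL = 273.3 Ω
X_C = 1/(ωC) = 212.7 Ω
Net reactance X = X_L − X_C = 60.60 Ω
Z = j60.60 Ω
|Z| = √(0² + 60.60²) = 60.60 Ω

60.60 Ω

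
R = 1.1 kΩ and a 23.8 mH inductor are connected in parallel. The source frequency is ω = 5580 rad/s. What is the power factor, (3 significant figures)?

X_L = ωL = 133 Ω
Parallel: admittances add. Y = 1/R + 1/(jωL)
Y = (0.000909 − j0.00753) S
|Y| = 0.00758 S → |Z| = 1/|Y| = 132 Ω, ∠Z = −∠Y = 83.1°
cos φ = cos(83.1°) = 0.120

0.120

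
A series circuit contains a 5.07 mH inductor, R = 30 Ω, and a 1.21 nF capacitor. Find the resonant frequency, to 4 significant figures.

ω₀ = 1/√(LC) = 1/√(0.00507 × 1.21e-09) = 403700 rad/s
f₀ = ω₀/(2π) = 64.26 kHz

64.26 kHz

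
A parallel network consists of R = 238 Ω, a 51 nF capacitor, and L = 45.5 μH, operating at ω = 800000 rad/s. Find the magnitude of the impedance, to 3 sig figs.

71.6 Ω

X_L = ωL = 36.4 Ω
X_C = 1/(ωC) = 24.5 Ω
Parallel: admittances add. Y = 1/R + 1/(jωL) + jωC
Y = (0.00420 + j0.0133) S
|Y| = 0.0140 S → |Z| = 1/|Y| = 71.6 Ω, ∠Z = −∠Y = -72.5°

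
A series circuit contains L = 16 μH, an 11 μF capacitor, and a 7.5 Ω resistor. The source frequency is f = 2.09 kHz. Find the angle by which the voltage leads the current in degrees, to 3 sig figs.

-41.8°

ω = 2πf = 13130 rad/s
X_L = ωL = 0.210 Ω
X_C = 1/(ωC) = 6.92 Ω
Net reactance X = X_L − X_C = -6.71 Ω
Z = 7.50 − j6.71 Ω
|Z| = √(7.50² + 6.71²) = 10.1 Ω
∠Z = arctan(-6.71/7.50) = -41.8°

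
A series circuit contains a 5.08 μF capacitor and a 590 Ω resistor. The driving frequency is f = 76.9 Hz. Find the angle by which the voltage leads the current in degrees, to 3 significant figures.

-34.6°

ω = 2πf = 483.2 rad/s
X_C = 1/(ωC) = 407 Ω
Z = 590 − j407 Ω
|Z| = √(590² + 407²) = 717 Ω
∠Z = arctan(-407/590) = -34.6°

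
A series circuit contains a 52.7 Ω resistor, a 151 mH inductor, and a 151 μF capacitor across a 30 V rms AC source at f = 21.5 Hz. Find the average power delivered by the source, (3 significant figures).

13.2 W

ω = 2πf = 135.1 rad/s
X_L = ωL = 20.4 Ω
X_C = 1/(ωC) = 49.0 Ω
Net reactance X = X_L − X_C = -28.6 Ω
Z = 52.7 − j28.6 Ω
|Z| = √(52.7² + 28.6²) = 60.0 Ω
∠Z = arctan(-28.6/52.7) = -28.5°
I = V/|Z| = 500 mA
P = VI cos φ = 30 × 0.500 × cos(-28.5°) = 13.2 W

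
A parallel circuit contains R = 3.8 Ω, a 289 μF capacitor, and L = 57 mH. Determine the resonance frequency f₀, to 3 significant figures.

39.2 Hz

ω₀ = 1/√(LC) = 1/√(0.057 × 0.000289) = 246.4 rad/s
f₀ = ω₀/(2π) = 39.2 Hz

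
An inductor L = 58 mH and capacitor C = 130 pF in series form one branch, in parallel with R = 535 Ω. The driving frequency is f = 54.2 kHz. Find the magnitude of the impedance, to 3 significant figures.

ω = 2πf = 340500 rad/s
X_L = ωL = 19800 Ω
X_C = 1/(ωC) = 22600 Ω
Branch 1: Z₁ = R = 535 Ω
Branch 2 (series LC): Z₂ = j(X_L − X_C) = −j2840 Ω
Parallel: Z = Z₁Z₂/(Z₁+Z₂), |Z| = 526 Ω, ∠Z = -10.7°

526 Ω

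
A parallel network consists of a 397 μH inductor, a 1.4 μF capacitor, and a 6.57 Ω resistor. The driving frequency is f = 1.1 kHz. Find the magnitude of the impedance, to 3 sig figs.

ω = 2πf = 6912 rad/s
X_L = ωL = 2.74 Ω
X_C = 1/(ωC) = 103 Ω
Parallel: admittances add. Y = 1/R + 1/(jωL) + jωC
Y = (0.152 − j0.355) S
|Y| = 0.386 S → |Z| = 1/|Y| = 2.59 Ω, ∠Z = −∠Y = 66.8°

2.59 Ω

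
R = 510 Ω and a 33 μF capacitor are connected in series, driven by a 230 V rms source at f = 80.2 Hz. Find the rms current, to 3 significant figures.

448 mA

ω = 2πf = 503.9 rad/s
X_C = 1/(ωC) = 60.1 Ω
Z = 510 − j60.1 Ω
|Z| = √(510² + 60.1²) = 514 Ω
I = V/|Z| = 230/514 = 448 mA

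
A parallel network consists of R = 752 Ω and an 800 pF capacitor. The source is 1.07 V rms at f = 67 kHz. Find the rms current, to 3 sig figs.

ω = 2πf = 421000 rad/s
X_C = 1/(ωC) = 2970 Ω
Parallel: admittances add. Y = 1/R + jωC
Y = (0.00133 + j0.000337) S
|Y| = 0.00137 S → |Z| = 1/|Y| = 729 Ω, ∠Z = −∠Y = -14.2°
I = V/|Z| = 1.07/729 = 1.47 mA

1.47 mA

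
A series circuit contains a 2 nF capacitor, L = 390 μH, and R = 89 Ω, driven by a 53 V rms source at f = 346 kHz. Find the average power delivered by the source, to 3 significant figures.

642 mW

ω = 2πf = 2.174e+06 rad/s
X_L = ωL = 848 Ω
X_C = 1/(ωC) = 230 Ω
Net reactance X = X_L − X_C = 618 Ω
Z = 89.0 + j618 Ω
|Z| = √(89.0² + 618²) = 624 Ω
∠Z = arctan(618/89.0) = 81.8°
I = V/|Z| = 84.9 mA
P = VI cos φ = 53 × 0.0849 × cos(81.8°) = 642 mW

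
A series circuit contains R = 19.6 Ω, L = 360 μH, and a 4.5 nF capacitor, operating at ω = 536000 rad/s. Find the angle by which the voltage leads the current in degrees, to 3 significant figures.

-84.9°

X_L = ωL = 193 Ω
X_C = 1/(ωC) = 415 Ω
Net reactance X = X_L − X_C = -222 Ω
Z = 19.6 − j222 Ω
|Z| = √(19.6² + 222²) = 222 Ω
∠Z = arctan(-222/19.6) = -84.9°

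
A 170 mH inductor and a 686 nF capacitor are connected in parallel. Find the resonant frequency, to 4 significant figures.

ω₀ = 1/√(LC) = 1/√(0.17 × 6.86e-07) = 2928 rad/s
f₀ = ω₀/(2π) = 466.1 Hz

466.1 Hz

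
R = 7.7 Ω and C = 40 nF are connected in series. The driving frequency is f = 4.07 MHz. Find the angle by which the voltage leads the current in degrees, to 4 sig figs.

-7.236°

ω = 2πf = 2.557e+07 rad/s
X_C = 1/(ωC) = 0.9776 Ω
Z = 7.700 − j0.9776 Ω
|Z| = √(7.700² + 0.9776²) = 7.762 Ω
∠Z = arctan(-0.9776/7.700) = -7.236°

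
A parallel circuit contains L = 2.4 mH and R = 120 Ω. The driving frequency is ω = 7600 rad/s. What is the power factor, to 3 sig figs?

X_L = ωL = 18.2 Ω
Parallel: admittances add. Y = 1/R + 1/(jωL)
Y = (0.00833 − j0.0548) S
|Y| = 0.0555 S → |Z| = 1/|Y| = 18.0 Ω, ∠Z = −∠Y = 81.4°
cos φ = cos(81.4°) = 0.150

0.150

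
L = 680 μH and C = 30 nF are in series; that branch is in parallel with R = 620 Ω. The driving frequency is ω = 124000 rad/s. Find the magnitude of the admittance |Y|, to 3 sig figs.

5.66 mS

X_L = ωL = 84.3 Ω
X_C = 1/(ωC) = 269 Ω
Branch 1: Z₁ = R = 620 Ω
Branch 2 (series LC): Z₂ = j(X_L − X_C) = −j184 Ω
Parallel: Z = Z₁Z₂/(Z₁+Z₂), |Z| = 177 Ω, ∠Z = -73.4°
|Y| = 1/|Z| = 5.66 mS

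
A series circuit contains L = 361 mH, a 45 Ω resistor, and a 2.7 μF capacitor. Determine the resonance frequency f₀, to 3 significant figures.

ω₀ = 1/√(LC) = 1/√(0.361 × 2.7e-06) = 1013 rad/s
f₀ = ω₀/(2π) = 161 Hz

161 Hz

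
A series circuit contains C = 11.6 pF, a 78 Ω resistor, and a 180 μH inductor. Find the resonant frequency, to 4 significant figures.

3.483 MHz

ω₀ = 1/√(LC) = 1/√(0.00018 × 1.16e-11) = 2.188e+07 rad/s
f₀ = ω₀/(2π) = 3.483 MHz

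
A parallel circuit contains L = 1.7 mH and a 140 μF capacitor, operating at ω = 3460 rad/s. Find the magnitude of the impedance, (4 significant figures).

3.181 Ω

X_L = ωL = 5.882 Ω
X_C = 1/(ωC) = 2.064 Ω
Parallel: admittances add. Y = 1/(jωL) + jωC
Y = (0 + j0.3144) S
|Y| = 0.3144 S → |Z| = 1/|Y| = 3.181 Ω, ∠Z = −∠Y = -90.00°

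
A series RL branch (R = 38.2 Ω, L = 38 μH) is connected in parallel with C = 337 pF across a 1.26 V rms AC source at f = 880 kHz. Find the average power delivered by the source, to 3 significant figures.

ω = 2πf = 5.529e+06 rad/s
X_L = ωL = 210 Ω
X_C = 1/(ωC) = 537 Ω
Branch 1 (R+jX_L): Z₁ = 38.2 + j210 Ω, |Z₁| = 214 Ω
Branch 2 (−jX_C): Z₂ = −j537 Ω
Parallel: Z = Z₁Z₂/(Z₁+Z₂), |Z| = 349 Ω, ∠Z = 73.0°
I = V/|Z| = 3.61 mA
P = VI cos φ = 1.26 × 0.00361 × cos(73.0°) = 1.33 mW

1.33 mW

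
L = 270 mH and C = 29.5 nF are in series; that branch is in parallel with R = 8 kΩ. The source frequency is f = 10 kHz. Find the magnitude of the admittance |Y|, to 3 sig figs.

139 μS

ω = 2πf = 62830 rad/s
X_L = ωL = 17000 Ω
X_C = 1/(ωC) = 540 Ω
Branch 1: Z₁ = R = 8000 Ω
Branch 2 (series LC): Z₂ = j(X_L − X_C) = j16400 Ω
Parallel: Z = Z₁Z₂/(Z₁+Z₂), |Z| = 7190 Ω, ∠Z = 26.0°
|Y| = 1/|Z| = 139 μS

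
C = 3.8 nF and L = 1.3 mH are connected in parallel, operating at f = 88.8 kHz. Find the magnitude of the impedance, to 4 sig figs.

ω = 2πf = 557900 rad/s
X_L = ωL = 725.3 Ω
X_C = 1/(ωC) = 471.7 Ω
Parallel: admittances add. Y = 1/(jωL) + jωC
Y = (0 + j0.0007415) S
|Y| = 0.0007415 S → |Z| = 1/|Y| = 1349 Ω, ∠Z = −∠Y = -90.00°

1349 Ω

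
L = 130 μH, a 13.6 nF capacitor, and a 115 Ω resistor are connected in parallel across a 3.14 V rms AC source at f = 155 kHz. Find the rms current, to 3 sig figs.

ω = 2πf = 973900 rad/s
X_L = ωL = 127 Ω
X_C = 1/(ωC) = 75.5 Ω
Parallel: admittances add. Y = 1/R + 1/(jωL) + jωC
Y = (0.00870 + j0.00535) S
|Y| = 0.0102 S → |Z| = 1/|Y| = 98.0 Ω, ∠Z = −∠Y = -31.6°
I = V/|Z| = 3.14/98.0 = 32.1 mA

32.1 mA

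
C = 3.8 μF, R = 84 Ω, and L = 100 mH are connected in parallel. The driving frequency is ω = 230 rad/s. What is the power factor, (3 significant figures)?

0.269

X_L = ωL = 23.0 Ω
X_C = 1/(ωC) = 1140 Ω
Parallel: admittances add. Y = 1/R + 1/(jωL) + jωC
Y = (0.0119 − j0.0426) S
|Y| = 0.0442 S → |Z| = 1/|Y| = 22.6 Ω, ∠Z = −∠Y = 74.4°
cos φ = cos(74.4°) = 0.269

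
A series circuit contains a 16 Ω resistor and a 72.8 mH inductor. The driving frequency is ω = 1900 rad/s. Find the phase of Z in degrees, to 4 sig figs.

X_L = ωL = 138.3 Ω
Z = 16.00 + j138.3 Ω
|Z| = √(16.00² + 138.3²) = 139.2 Ω
∠Z = arctan(138.3/16.00) = 83.40°

83.40°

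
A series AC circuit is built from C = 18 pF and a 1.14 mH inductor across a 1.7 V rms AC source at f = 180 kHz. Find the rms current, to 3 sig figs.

ω = 2πf = 1.131e+06 rad/s
X_L = ωL = 1290 Ω
X_C = 1/(ωC) = 49100 Ω
Net reactance X = X_L − X_C = -47800 Ω
Z = − j47800 Ω
|Z| = √(0² + 47800²) = 47800 Ω
I = V/|Z| = 1.7/47800 = 35.5 μA

35.5 μA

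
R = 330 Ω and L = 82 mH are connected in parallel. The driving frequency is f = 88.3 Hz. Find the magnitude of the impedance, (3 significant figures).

ω = 2πf = 554.8 rad/s
X_L = ωL = 45.5 Ω
Parallel: admittances add. Y = 1/R + 1/(jωL)
Y = (0.00303 − j0.0220) S
|Y| = 0.0222 S → |Z| = 1/|Y| = 45.1 Ω, ∠Z = −∠Y = 82.2°

45.1 Ω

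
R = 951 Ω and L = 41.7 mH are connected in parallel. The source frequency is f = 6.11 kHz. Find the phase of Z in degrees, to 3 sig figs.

30.7°

ω = 2πf = 38390 rad/s
X_L = ωL = 1600 Ω
Parallel: admittances add. Y = 1/R + 1/(jωL)
Y = (0.00105 − j0.000625) S
|Y| = 0.00122 S → |Z| = 1/|Y| = 818 Ω, ∠Z = −∠Y = 30.7°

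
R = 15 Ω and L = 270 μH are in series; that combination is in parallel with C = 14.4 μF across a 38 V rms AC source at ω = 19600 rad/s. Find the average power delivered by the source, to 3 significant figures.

X_L = ωL = 5.29 Ω
X_C = 1/(ωC) = 3.54 Ω
Branch 1 (R+jX_L): Z₁ = 15.0 + j5.29 Ω, |Z₁| = 15.9 Ω
Branch 2 (−jX_C): Z₂ = −j3.54 Ω
Parallel: Z = Z₁Z₂/(Z₁+Z₂), |Z| = 3.73 Ω, ∠Z = -77.2°
I = V/|Z| = 10.2 A
P = VI cos φ = 38 × 10.2 × cos(-77.2°) = 85.6 W

85.6 W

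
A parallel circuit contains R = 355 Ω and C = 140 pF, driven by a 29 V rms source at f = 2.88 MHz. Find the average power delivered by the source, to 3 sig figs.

ω = 2πf = 1.81e+07 rad/s
X_C = 1/(ωC) = 395 Ω
Parallel: admittances add. Y = 1/R + jωC
Y = (0.00282 + j0.00253) S
|Y| = 0.00379 S → |Z| = 1/|Y| = 264 Ω, ∠Z = −∠Y = -42.0°
I = V/|Z| = 110 mA
P = VI cos φ = 29 × 0.110 × cos(-42.0°) = 2.37 W

2.37 W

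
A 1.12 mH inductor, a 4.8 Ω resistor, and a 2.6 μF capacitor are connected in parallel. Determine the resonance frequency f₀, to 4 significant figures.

2.949 kHz

ω₀ = 1/√(LC) = 1/√(0.00112 × 2.6e-06) = 18530 rad/s
f₀ = ω₀/(2π) = 2.949 kHz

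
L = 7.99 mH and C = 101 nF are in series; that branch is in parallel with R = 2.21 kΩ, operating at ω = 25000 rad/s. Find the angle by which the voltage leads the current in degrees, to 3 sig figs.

X_L = ωL = 200 Ω
X_C = 1/(ωC) = 396 Ω
Branch 1: Z₁ = R = 2210 Ω
Branch 2 (series LC): Z₂ = j(X_L − X_C) = −j196 Ω
Parallel: Z = Z₁Z₂/(Z₁+Z₂), |Z| = 196 Ω, ∠Z = -84.9°

-84.9°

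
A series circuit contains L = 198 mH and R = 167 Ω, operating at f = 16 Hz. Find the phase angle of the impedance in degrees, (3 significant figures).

ω = 2πf = 100.5 rad/s
X_L = ωL = 19.9 Ω
Z = 167 + j19.9 Ω
|Z| = √(167² + 19.9²) = 168 Ω
∠Z = arctan(19.9/167) = 6.80°

6.80°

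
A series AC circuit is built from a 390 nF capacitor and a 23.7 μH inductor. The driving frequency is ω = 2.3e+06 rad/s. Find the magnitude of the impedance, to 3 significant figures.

53.4 Ω

X_L = ωL = 54.5 Ω
X_C = 1/(ωC) = 1.11 Ω
Net reactance X = X_L − X_C = 53.4 Ω
Z = j53.4 Ω
|Z| = √(0² + 53.4²) = 53.4 Ω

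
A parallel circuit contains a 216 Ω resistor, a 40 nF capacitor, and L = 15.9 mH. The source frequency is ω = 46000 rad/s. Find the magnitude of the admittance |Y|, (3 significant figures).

X_L = ωL = 731 Ω
X_C = 1/(ωC) = 543 Ω
Parallel: admittances add. Y = 1/R + 1/(jωL) + jωC
Y = (0.00463 + j0.000473) S
|Y| = 0.00465 S → |Z| = 1/|Y| = 215 Ω, ∠Z = −∠Y = -5.83°

4.65 mS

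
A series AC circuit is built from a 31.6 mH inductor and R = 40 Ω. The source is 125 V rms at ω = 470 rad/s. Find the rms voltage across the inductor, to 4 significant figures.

43.51 V

X_L = ωL = 14.85 Ω
Z = 40.00 + j14.85 Ω
|Z| = √(40.00² + 14.85²) = 42.67 Ω
I = V/|Z| = 2.930 A
V_L = I·|Z_L| = 2.930 × 14.85 = 43.51 V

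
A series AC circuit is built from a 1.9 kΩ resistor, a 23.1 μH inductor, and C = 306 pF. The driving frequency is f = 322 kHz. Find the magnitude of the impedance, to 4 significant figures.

2464 Ω

ω = 2πf = 2.023e+06 rad/s
X_L = ωL = 46.74 Ω
X_C = 1/(ωC) = 1615 Ω
Net reactance X = X_L − X_C = -1569 Ω
Z = 1900 − j1569 Ω
|Z| = √(1900² + 1569²) = 2464 Ω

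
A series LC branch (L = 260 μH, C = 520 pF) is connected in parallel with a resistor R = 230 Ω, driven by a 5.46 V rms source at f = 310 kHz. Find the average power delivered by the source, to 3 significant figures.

ω = 2πf = 1.948e+06 rad/s
X_L = ωL = 506 Ω
X_C = 1/(ωC) = 987 Ω
Branch 1: Z₁ = R = 230 Ω
Branch 2 (series LC): Z₂ = j(X_L − X_C) = −j481 Ω
Parallel: Z = Z₁Z₂/(Z₁+Z₂), |Z| = 207 Ω, ∠Z = -25.6°
I = V/|Z| = 26.3 mA
P = VI cos φ = 5.46 × 0.0263 × cos(-25.6°) = 130 mW

130 mW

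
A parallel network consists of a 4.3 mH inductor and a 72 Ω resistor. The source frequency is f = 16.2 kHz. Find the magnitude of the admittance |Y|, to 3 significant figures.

14.1 mS

ω = 2πf = 101800 rad/s
X_L = ωL = 438 Ω
Parallel: admittances add. Y = 1/R + 1/(jωL)
Y = (0.0139 − j0.00228) S
|Y| = 0.0141 S → |Z| = 1/|Y| = 71.0 Ω, ∠Z = −∠Y = 9.34°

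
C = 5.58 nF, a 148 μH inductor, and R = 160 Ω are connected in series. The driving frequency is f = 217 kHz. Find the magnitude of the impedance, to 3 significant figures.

175 Ω

ω = 2πf = 1.363e+06 rad/s
X_L = ωL = 202 Ω
X_C = 1/(ωC) = 131 Ω
Net reactance X = X_L − X_C = 70.4 Ω
Z = 160 + j70.4 Ω
|Z| = √(160² + 70.4²) = 175 Ω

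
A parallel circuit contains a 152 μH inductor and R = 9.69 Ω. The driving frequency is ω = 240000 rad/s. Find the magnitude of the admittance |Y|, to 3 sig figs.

107 mS

X_L = ωL = 36.5 Ω
Parallel: admittances add. Y = 1/R + 1/(jωL)
Y = (0.103 − j0.0274) S
|Y| = 0.107 S → |Z| = 1/|Y| = 9.37 Ω, ∠Z = −∠Y = 14.9°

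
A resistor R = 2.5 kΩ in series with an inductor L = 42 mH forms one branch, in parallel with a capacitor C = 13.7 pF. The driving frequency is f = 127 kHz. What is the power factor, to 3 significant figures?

ω = 2πf = 798000 rad/s
X_L = ωL = 33500 Ω
X_C = 1/(ωC) = 91500 Ω
Branch 1 (R+jX_L): Z₁ = 2500 + j33500 Ω, |Z₁| = 33600 Ω
Branch 2 (−jX_C): Z₂ = −j91500 Ω
Parallel: Z = Z₁Z₂/(Z₁+Z₂), |Z| = 53000 Ω, ∠Z = 83.3°
cos φ = cos(83.3°) = 0.117

0.117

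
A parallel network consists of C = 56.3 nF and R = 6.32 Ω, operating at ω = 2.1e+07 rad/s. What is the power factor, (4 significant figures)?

X_C = 1/(ωC) = 0.8458 Ω
Parallel: admittances add. Y = 1/R + jωC
Y = (0.1582 + j1.182) S
|Y| = 1.193 S → |Z| = 1/|Y| = 0.8383 Ω, ∠Z = −∠Y = -82.38°
cos φ = cos(-82.38°) = 0.1326

0.1326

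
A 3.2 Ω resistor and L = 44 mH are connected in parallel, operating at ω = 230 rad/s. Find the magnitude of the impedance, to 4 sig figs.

X_L = ωL = 10.12 Ω
Parallel: admittances add. Y = 1/R + 1/(jωL)
Y = (0.3125 − j0.09881) S
|Y| = 0.3278 S → |Z| = 1/|Y| = 3.051 Ω, ∠Z = −∠Y = 17.55°

3.051 Ω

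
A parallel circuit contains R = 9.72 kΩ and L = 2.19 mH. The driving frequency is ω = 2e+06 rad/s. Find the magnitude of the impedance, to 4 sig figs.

3993 Ω

X_L = ωL = 4380 Ω
Parallel: admittances add. Y = 1/R + 1/(jωL)
Y = (0.0001029 − j0.0002283) S
|Y| = 0.0002504 S → |Z| = 1/|Y| = 3993 Ω, ∠Z = −∠Y = 65.74°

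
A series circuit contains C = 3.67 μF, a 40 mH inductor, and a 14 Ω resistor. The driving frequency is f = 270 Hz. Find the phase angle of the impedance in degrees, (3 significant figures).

-81.4°

ω = 2πf = 1696 rad/s
X_L = ωL = 67.9 Ω
X_C = 1/(ωC) = 161 Ω
Net reactance X = X_L − X_C = -92.8 Ω
Z = 14.0 − j92.8 Ω
|Z| = √(14.0² + 92.8²) = 93.8 Ω
∠Z = arctan(-92.8/14.0) = -81.4°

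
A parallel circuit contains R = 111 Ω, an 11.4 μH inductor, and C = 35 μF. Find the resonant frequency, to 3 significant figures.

ω₀ = 1/√(LC) = 1/√(1.14e-05 × 3.5e-05) = 50060 rad/s
f₀ = ω₀/(2π) = 7.97 kHz

7.97 kHz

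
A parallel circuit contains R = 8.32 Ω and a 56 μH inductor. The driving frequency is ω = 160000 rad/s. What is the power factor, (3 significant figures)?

X_L = ωL = 8.96 Ω
Parallel: admittances add. Y = 1/R + 1/(jωL)
Y = (0.120 − j0.112) S
|Y| = 0.164 S → |Z| = 1/|Y| = 6.10 Ω, ∠Z = −∠Y = 42.9°
cos φ = cos(42.9°) = 0.733

0.733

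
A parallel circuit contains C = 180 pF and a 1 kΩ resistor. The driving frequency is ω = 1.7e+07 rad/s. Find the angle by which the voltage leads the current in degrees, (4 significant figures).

-71.90°

X_C = 1/(ωC) = 326.8 Ω
Parallel: admittances add. Y = 1/R + jωC
Y = (0.001000 + j0.003060) S
|Y| = 0.003219 S → |Z| = 1/|Y| = 310.6 Ω, ∠Z = −∠Y = -71.90°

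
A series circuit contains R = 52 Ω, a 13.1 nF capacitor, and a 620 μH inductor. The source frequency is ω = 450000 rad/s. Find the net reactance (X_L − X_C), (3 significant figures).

X_L = ωL = 279 Ω
X_C = 1/(ωC) = 170 Ω
X = 279 − 170 = 109 Ω

109 Ω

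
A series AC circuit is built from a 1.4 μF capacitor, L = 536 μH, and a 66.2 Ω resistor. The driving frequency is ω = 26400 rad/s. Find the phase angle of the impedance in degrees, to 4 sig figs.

X_L = ωL = 14.15 Ω
X_C = 1/(ωC) = 27.06 Ω
Net reactance X = X_L − X_C = -12.91 Ω
Z = 66.20 − j12.91 Ω
|Z| = √(66.20² + 12.91²) = 67.45 Ω
∠Z = arctan(-12.91/66.20) = -11.03°

-11.03°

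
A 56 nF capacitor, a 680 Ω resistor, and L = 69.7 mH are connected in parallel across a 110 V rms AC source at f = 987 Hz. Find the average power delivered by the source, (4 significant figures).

ω = 2πf = 6202 rad/s
X_L = ωL = 432.2 Ω
X_C = 1/(ωC) = 2879 Ω
Parallel: admittances add. Y = 1/R + 1/(jωL) + jωC
Y = (0.001471 − j0.001966) S
|Y| = 0.002455 S → |Z| = 1/|Y| = 407.3 Ω, ∠Z = −∠Y = 53.21°
I = V/|Z| = 270.1 mA
P = VI cos φ = 110 × 0.2701 × cos(53.21°) = 17.79 W

17.79 W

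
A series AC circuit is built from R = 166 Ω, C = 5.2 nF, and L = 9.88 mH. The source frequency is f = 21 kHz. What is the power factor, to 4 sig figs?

0.7335

ω = 2πf = 131900 rad/s
X_L = ωL = 1304 Ω
X_C = 1/(ωC) = 1457 Ω
Net reactance X = X_L − X_C = -153.8 Ω
Z = 166.0 − j153.8 Ω
|Z| = √(166.0² + 153.8²) = 226.3 Ω
∠Z = arctan(-153.8/166.0) = -42.82°
cos φ = cos(-42.82°) = 0.7335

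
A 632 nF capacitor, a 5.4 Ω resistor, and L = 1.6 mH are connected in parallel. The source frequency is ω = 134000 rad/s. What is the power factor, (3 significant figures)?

0.918

X_L = ωL = 214 Ω
X_C = 1/(ωC) = 11.8 Ω
Parallel: admittances add. Y = 1/R + 1/(jωL) + jωC
Y = (0.185 + j0.0800) S
|Y| = 0.202 S → |Z| = 1/|Y| = 4.96 Ω, ∠Z = −∠Y = -23.4°
cos φ = cos(-23.4°) = 0.918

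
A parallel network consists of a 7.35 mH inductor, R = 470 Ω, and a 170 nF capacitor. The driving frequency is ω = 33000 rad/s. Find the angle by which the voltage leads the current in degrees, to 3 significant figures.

X_L = ωL = 243 Ω
X_C = 1/(ωC) = 178 Ω
Parallel: admittances add. Y = 1/R + 1/(jωL) + jωC
Y = (0.00213 + j0.00149) S
|Y| = 0.00260 S → |Z| = 1/|Y| = 385 Ω, ∠Z = −∠Y = -35.0°

-35.0°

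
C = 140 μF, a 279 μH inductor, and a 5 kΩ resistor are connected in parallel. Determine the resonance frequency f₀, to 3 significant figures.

ω₀ = 1/√(LC) = 1/√(0.000279 × 0.00014) = 5060 rad/s
f₀ = ω₀/(2π) = 805 Hz

805 Hz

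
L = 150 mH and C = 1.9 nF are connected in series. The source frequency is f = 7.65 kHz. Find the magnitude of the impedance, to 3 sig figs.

3740 Ω

ω = 2πf = 48070 rad/s
X_L = ωL = 7210 Ω
X_C = 1/(ωC) = 10900 Ω
Net reactance X = X_L − X_C = -3740 Ω
Z = − j3740 Ω
|Z| = √(0² + 3740²) = 3740 Ω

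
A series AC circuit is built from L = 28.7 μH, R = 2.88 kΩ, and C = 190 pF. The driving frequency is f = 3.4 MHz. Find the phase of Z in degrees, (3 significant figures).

ω = 2πf = 2.136e+07 rad/s
X_L = ωL = 613 Ω
X_C = 1/(ωC) = 246 Ω
Net reactance X = X_L − X_C = 367 Ω
Z = 2880 + j367 Ω
|Z| = √(2880² + 367²) = 2900 Ω
∠Z = arctan(367/2880) = 7.26°

7.26°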